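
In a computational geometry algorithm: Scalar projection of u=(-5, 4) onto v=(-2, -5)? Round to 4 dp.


u.v = -10, |v| = sqrt(29) = 5.3852
Scalar projection = u.v / |v| = -10 / sqrt(29) = -1.857

-1.857


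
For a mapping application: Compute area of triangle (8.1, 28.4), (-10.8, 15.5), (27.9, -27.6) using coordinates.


Area = |x_A(y_B-y_C) + x_B(y_C-y_A) + x_C(y_A-y_B)|/2
= |349.11 + 604.8 + 359.91|/2
= 1313.82/2 = 656.91

656.91


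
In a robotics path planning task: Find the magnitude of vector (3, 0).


|u| = sqrt(3^2 + 0^2) = sqrt(9) = 3

3


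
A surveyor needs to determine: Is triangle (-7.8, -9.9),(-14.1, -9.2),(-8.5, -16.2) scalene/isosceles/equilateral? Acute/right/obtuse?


Side lengths squared: AB^2=40.18, BC^2=80.36, CA^2=40.18
Sorted: [40.18, 40.18, 80.36]
By sides: Isosceles, By angles: Right

Isosceles, Right


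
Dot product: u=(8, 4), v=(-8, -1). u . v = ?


u . v = u_x*v_x + u_y*v_y = 8*(-8) + 4*(-1)
= (-64) + (-4) = -68

-68


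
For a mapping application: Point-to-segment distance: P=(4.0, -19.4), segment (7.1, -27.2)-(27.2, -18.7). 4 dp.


Project P onto AB: t = 0.0084 (clamped to [0,1])
Closest point on segment: (7.2684, -27.1288)
Distance: 8.3915

8.3915


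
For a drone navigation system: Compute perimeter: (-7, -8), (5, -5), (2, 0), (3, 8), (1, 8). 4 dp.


Sides: (-7, -8)->(5, -5): sqrt(153) = 12.369317, (5, -5)->(2, 0): sqrt(34) = 5.830952, (2, 0)->(3, 8): sqrt(65) = 8.062258, (3, 8)->(1, 8): sqrt(4) = 2, (1, 8)->(-7, -8): sqrt(320) = 17.888544
Sum = 46.151071
Perimeter = 46.1511

46.1511


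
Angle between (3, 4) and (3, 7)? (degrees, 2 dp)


u.v = 37, |u| = sqrt(25) = 5, |v| = sqrt(58) = 7.6158
cos(theta) = u.v/(|u||v|) = 37/sqrt(1450) = 0.971668
theta = acos(0.971668) = 13.67 degrees

13.67 degrees


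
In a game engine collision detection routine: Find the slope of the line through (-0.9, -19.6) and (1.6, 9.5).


slope = (y2-y1)/(x2-x1) = (9.5-(-19.6))/(1.6-(-0.9)) = 29.1/2.5 = 11.64

11.64


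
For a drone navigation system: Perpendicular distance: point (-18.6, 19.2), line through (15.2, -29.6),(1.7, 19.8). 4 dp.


|cross product| = 1010.92
|line direction| = sqrt(2622.61) = 51.2114
Distance = 1010.92/sqrt(2622.61) = 19.7401

19.7401


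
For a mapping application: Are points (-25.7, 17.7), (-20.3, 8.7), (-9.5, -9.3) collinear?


Cross product: ((-20.3)-(-25.7))*((-9.3)-17.7) - (8.7-17.7)*((-9.5)-(-25.7))
= 0

Yes, collinear


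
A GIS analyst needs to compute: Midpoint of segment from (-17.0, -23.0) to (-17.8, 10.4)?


M = (((-17)+(-17.8))/2, ((-23)+10.4)/2)
= (-17.4, -6.3)

(-17.4, -6.3)


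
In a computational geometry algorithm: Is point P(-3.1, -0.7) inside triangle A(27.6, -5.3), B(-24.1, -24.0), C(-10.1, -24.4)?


Cross products: AB x AP = -811.91, BC x BP = 334.6, CA x CP = 759.79
All same sign? no

No, outside


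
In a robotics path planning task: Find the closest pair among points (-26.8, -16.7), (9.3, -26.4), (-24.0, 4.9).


d(P0,P1) = 37.3805, d(P0,P2) = 21.7807, d(P1,P2) = 45.701
Closest: P0 and P2

Closest pair: (-26.8, -16.7) and (-24.0, 4.9), distance = 21.7807


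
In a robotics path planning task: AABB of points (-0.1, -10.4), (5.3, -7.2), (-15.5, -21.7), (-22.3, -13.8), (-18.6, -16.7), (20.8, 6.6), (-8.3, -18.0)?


x range: [-22.3, 20.8]
y range: [-21.7, 6.6]
Bounding box: (-22.3,-21.7) to (20.8,6.6)

(-22.3,-21.7) to (20.8,6.6)


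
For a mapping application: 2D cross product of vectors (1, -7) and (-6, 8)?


u x v = u_x*v_y - u_y*v_x = 1*8 - (-7)*(-6)
= 8 - 42 = -34

-34


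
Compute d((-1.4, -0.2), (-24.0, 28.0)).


dx=-22.6, dy=28.2
d^2 = (-22.6)^2 + 28.2^2 = 1306
d = sqrt(1306) = 36.1386

36.1386


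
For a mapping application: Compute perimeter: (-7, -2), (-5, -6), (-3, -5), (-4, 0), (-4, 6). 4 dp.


Sides: (-7, -2)->(-5, -6): sqrt(20) = 4.472136, (-5, -6)->(-3, -5): sqrt(5) = 2.236068, (-3, -5)->(-4, 0): sqrt(26) = 5.09902, (-4, 0)->(-4, 6): sqrt(36) = 6, (-4, 6)->(-7, -2): sqrt(73) = 8.544004
Sum = 26.351228
Perimeter = 26.3512

26.3512


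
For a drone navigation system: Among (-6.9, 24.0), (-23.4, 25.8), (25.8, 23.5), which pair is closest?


d(P0,P1) = 16.5979, d(P0,P2) = 32.7038, d(P1,P2) = 49.2537
Closest: P0 and P1

Closest pair: (-6.9, 24.0) and (-23.4, 25.8), distance = 16.5979


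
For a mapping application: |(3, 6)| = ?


|u| = sqrt(3^2 + 6^2) = sqrt(45) = 6.7082

6.7082


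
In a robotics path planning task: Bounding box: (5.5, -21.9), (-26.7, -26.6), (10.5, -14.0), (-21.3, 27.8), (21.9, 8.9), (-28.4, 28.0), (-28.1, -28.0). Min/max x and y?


x range: [-28.4, 21.9]
y range: [-28, 28]
Bounding box: (-28.4,-28) to (21.9,28)

(-28.4,-28) to (21.9,28)


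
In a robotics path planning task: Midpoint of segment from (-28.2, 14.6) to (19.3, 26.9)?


M = (((-28.2)+19.3)/2, (14.6+26.9)/2)
= (-4.45, 20.75)

(-4.45, 20.75)


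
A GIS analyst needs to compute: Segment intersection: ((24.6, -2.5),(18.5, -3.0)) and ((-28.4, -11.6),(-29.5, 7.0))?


Cross products: d1=-995.81, d2=-881.8, d3=29.01, d4=-85
d1*d2 < 0 and d3*d4 < 0? no

No, they don't intersect


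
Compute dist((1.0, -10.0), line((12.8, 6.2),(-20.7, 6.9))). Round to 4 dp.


|cross product| = 550.96
|line direction| = sqrt(1122.74) = 33.5073
Distance = 550.96/sqrt(1122.74) = 16.443

16.443


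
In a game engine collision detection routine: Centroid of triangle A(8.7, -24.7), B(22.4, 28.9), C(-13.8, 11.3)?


Centroid = ((x_A+x_B+x_C)/3, (y_A+y_B+y_C)/3)
= ((8.7+22.4+(-13.8))/3, ((-24.7)+28.9+11.3)/3)
= (5.7667, 5.1667)

(5.7667, 5.1667)


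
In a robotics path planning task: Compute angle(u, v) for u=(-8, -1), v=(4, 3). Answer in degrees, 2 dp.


u.v = -35, |u| = sqrt(65) = 8.0623, |v| = sqrt(25) = 5
cos(theta) = u.v/(|u||v|) = -35/sqrt(1625) = -0.868243
theta = acos(-0.868243) = 150.26 degrees

150.26 degrees


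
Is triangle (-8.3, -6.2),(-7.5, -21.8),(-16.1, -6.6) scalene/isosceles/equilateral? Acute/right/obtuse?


Side lengths squared: AB^2=244, BC^2=305, CA^2=61
Sorted: [61, 244, 305]
By sides: Scalene, By angles: Right

Scalene, Right


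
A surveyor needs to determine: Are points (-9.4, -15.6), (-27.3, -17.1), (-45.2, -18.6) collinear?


Cross product: ((-27.3)-(-9.4))*((-18.6)-(-15.6)) - ((-17.1)-(-15.6))*((-45.2)-(-9.4))
= 0

Yes, collinear


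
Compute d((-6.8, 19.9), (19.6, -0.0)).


dx=26.4, dy=-19.9
d^2 = 26.4^2 + (-19.9)^2 = 1092.97
d = sqrt(1092.97) = 33.0601

33.0601


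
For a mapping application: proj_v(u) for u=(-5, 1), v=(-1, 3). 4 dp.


u.v = 8, |v| = sqrt(10) = 3.1623
Scalar projection = u.v / |v| = 8 / sqrt(10) = 2.5298

2.5298


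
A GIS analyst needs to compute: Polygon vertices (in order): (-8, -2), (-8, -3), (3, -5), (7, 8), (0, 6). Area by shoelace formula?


Shoelace sum: ((-8)*(-3) - (-8)*(-2)) + ((-8)*(-5) - 3*(-3)) + (3*8 - 7*(-5)) + (7*6 - 0*8) + (0*(-2) - (-8)*6)
= 206
Area = |206|/2 = 103

103


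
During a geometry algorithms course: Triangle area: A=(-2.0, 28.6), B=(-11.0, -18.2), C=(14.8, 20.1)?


Area = |x_A(y_B-y_C) + x_B(y_C-y_A) + x_C(y_A-y_B)|/2
= |76.6 + 93.5 + 692.64|/2
= 862.74/2 = 431.37

431.37


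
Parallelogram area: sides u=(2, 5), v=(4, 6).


|u x v| = |2*6 - 5*4|
= |12 - 20| = 8

8


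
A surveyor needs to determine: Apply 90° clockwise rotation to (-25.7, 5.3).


90° CW: (x,y) -> (y, -x)
(-25.7,5.3) -> (5.3, 25.7)

(5.3, 25.7)


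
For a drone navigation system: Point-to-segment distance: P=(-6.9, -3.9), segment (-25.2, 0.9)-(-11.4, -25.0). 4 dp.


Project P onto AB: t = 0.4376 (clamped to [0,1])
Closest point on segment: (-19.1615, -10.4331)
Distance: 13.8934

13.8934


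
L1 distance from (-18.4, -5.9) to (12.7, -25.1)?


|(-18.4)-12.7| + |(-5.9)-(-25.1)| = 31.1 + 19.2 = 50.3

50.3


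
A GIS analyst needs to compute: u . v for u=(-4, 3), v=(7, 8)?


u . v = u_x*v_x + u_y*v_y = (-4)*7 + 3*8
= (-28) + 24 = -4

-4


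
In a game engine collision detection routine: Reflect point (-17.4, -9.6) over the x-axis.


Reflection over x-axis: (x,y) -> (x,-y)
(-17.4, -9.6) -> (-17.4, 9.6)

(-17.4, 9.6)


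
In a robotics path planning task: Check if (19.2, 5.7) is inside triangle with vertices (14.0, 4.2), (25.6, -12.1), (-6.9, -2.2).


Cross products: AB x AP = 102.16, BC x BP = -515.14, CA x CP = -1.93
All same sign? no

No, outside


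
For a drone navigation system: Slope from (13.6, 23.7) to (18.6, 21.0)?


slope = (y2-y1)/(x2-x1) = (21-23.7)/(18.6-13.6) = (-2.7)/5 = -0.54

-0.54


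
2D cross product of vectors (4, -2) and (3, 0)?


u x v = u_x*v_y - u_y*v_x = 4*0 - (-2)*3
= 0 - (-6) = 6

6


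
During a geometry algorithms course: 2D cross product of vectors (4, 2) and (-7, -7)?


u x v = u_x*v_y - u_y*v_x = 4*(-7) - 2*(-7)
= (-28) - (-14) = -14

-14


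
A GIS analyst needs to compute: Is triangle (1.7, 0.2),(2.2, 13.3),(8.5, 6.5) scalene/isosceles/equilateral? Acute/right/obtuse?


Side lengths squared: AB^2=171.86, BC^2=85.93, CA^2=85.93
Sorted: [85.93, 85.93, 171.86]
By sides: Isosceles, By angles: Right

Isosceles, Right


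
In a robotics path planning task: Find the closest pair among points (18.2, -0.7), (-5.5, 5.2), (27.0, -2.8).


d(P0,P1) = 24.4233, d(P0,P2) = 9.0471, d(P1,P2) = 33.4701
Closest: P0 and P2

Closest pair: (18.2, -0.7) and (27.0, -2.8), distance = 9.0471


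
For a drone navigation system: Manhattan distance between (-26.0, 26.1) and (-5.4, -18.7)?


|(-26)-(-5.4)| + |26.1-(-18.7)| = 20.6 + 44.8 = 65.4

65.4


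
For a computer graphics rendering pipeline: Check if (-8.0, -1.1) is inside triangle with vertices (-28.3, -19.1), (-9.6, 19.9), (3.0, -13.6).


Cross products: AB x AP = -455.1, BC x BP = -211, CA x CP = -451.75
All same sign? yes

Yes, inside


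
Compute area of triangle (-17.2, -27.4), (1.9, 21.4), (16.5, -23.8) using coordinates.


Area = |x_A(y_B-y_C) + x_B(y_C-y_A) + x_C(y_A-y_B)|/2
= |(-777.44) + 6.84 + (-805.2)|/2
= 1575.8/2 = 787.9

787.9


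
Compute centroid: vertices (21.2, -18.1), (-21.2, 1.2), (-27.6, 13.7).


Centroid = ((x_A+x_B+x_C)/3, (y_A+y_B+y_C)/3)
= ((21.2+(-21.2)+(-27.6))/3, ((-18.1)+1.2+13.7)/3)
= (-9.2, -1.0667)

(-9.2, -1.0667)


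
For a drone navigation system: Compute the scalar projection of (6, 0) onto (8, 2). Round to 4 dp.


u.v = 48, |v| = sqrt(68) = 8.2462
Scalar projection = u.v / |v| = 48 / sqrt(68) = 5.8209

5.8209


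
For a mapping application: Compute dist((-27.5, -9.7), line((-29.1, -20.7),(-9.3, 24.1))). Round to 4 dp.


|cross product| = 146.12
|line direction| = sqrt(2399.08) = 48.9804
Distance = 146.12/sqrt(2399.08) = 2.9832

2.9832


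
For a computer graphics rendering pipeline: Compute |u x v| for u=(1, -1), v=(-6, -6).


|u x v| = |1*(-6) - (-1)*(-6)|
= |(-6) - 6| = 12

12


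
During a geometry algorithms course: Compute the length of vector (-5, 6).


|u| = sqrt((-5)^2 + 6^2) = sqrt(61) = 7.8102

7.8102


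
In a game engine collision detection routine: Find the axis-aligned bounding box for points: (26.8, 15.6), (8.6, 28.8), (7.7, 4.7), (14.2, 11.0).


x range: [7.7, 26.8]
y range: [4.7, 28.8]
Bounding box: (7.7,4.7) to (26.8,28.8)

(7.7,4.7) to (26.8,28.8)


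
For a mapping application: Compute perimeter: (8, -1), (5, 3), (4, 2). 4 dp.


Sides: (8, -1)->(5, 3): sqrt(25) = 5, (5, 3)->(4, 2): sqrt(2) = 1.414214, (4, 2)->(8, -1): sqrt(25) = 5
Sum = 11.414214
Perimeter = 11.4142

11.4142


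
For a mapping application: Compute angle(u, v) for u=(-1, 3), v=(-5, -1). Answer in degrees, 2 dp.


u.v = 2, |u| = sqrt(10) = 3.1623, |v| = sqrt(26) = 5.099
cos(theta) = u.v/(|u||v|) = 2/sqrt(260) = 0.124035
theta = acos(0.124035) = 82.87 degrees

82.87 degrees


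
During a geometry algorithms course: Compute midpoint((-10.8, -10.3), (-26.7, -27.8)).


M = (((-10.8)+(-26.7))/2, ((-10.3)+(-27.8))/2)
= (-18.75, -19.05)

(-18.75, -19.05)


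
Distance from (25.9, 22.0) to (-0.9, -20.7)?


dx=-26.8, dy=-42.7
d^2 = (-26.8)^2 + (-42.7)^2 = 2541.53
d = sqrt(2541.53) = 50.4136

50.4136


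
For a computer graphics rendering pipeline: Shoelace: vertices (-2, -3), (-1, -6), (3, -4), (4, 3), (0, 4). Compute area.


Shoelace sum: ((-2)*(-6) - (-1)*(-3)) + ((-1)*(-4) - 3*(-6)) + (3*3 - 4*(-4)) + (4*4 - 0*3) + (0*(-3) - (-2)*4)
= 80
Area = |80|/2 = 40

40


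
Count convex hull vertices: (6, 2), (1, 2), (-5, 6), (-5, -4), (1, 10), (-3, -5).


Convex hull vertices (CCW): (-5, -4), (-3, -5), (6, 2), (1, 10), (-5, 6)
Count = 5

5


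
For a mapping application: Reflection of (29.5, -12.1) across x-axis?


Reflection over x-axis: (x,y) -> (x,-y)
(29.5, -12.1) -> (29.5, 12.1)

(29.5, 12.1)


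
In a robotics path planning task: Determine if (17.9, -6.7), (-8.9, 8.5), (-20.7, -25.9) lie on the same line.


Cross product: ((-8.9)-17.9)*((-25.9)-(-6.7)) - (8.5-(-6.7))*((-20.7)-17.9)
= 1101.28

No, not collinear


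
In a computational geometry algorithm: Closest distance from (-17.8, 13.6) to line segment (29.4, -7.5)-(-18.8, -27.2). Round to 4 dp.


Project P onto AB: t = 0.6858 (clamped to [0,1])
Closest point on segment: (-3.6545, -21.0098)
Distance: 37.389

37.389


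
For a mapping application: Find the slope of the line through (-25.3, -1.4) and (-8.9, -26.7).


slope = (y2-y1)/(x2-x1) = ((-26.7)-(-1.4))/((-8.9)-(-25.3)) = (-25.3)/16.4 = -1.5427

-1.5427


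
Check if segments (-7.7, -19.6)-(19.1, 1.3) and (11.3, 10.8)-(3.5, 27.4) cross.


Cross products: d1=552.52, d2=-55.38, d3=417.62, d4=1025.52
d1*d2 < 0 and d3*d4 < 0? no

No, they don't intersect


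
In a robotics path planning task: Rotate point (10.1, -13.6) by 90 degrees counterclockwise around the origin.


90° CCW: (x,y) -> (-y, x)
(10.1,-13.6) -> (13.6, 10.1)

(13.6, 10.1)


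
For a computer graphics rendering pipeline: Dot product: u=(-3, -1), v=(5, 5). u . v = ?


u . v = u_x*v_x + u_y*v_y = (-3)*5 + (-1)*5
= (-15) + (-5) = -20

-20


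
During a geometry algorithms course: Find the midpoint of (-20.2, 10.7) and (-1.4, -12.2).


M = (((-20.2)+(-1.4))/2, (10.7+(-12.2))/2)
= (-10.8, -0.75)

(-10.8, -0.75)


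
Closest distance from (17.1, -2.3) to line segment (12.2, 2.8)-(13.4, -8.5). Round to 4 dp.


Project P onto AB: t = 0.4918 (clamped to [0,1])
Closest point on segment: (12.7902, -2.7577)
Distance: 4.334

4.334


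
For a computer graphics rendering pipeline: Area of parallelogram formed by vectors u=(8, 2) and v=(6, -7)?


|u x v| = |8*(-7) - 2*6|
= |(-56) - 12| = 68

68


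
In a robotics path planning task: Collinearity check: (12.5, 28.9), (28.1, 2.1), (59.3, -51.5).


Cross product: (28.1-12.5)*((-51.5)-28.9) - (2.1-28.9)*(59.3-12.5)
= 0

Yes, collinear


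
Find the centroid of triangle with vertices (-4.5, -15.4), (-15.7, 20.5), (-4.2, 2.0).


Centroid = ((x_A+x_B+x_C)/3, (y_A+y_B+y_C)/3)
= (((-4.5)+(-15.7)+(-4.2))/3, ((-15.4)+20.5+2)/3)
= (-8.1333, 2.3667)

(-8.1333, 2.3667)


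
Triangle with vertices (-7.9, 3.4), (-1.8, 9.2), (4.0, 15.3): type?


Side lengths squared: AB^2=70.85, BC^2=70.85, CA^2=283.22
Sorted: [70.85, 70.85, 283.22]
By sides: Isosceles, By angles: Obtuse

Isosceles, Obtuse


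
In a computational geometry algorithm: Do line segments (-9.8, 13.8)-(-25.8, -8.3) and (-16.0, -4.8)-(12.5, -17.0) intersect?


Cross products: d1=605.74, d2=-219.31, d3=160.58, d4=985.63
d1*d2 < 0 and d3*d4 < 0? no

No, they don't intersect


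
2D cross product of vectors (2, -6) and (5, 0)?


u x v = u_x*v_y - u_y*v_x = 2*0 - (-6)*5
= 0 - (-30) = 30

30


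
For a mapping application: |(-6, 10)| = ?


|u| = sqrt((-6)^2 + 10^2) = sqrt(136) = 11.6619

11.6619


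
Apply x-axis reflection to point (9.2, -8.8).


Reflection over x-axis: (x,y) -> (x,-y)
(9.2, -8.8) -> (9.2, 8.8)

(9.2, 8.8)


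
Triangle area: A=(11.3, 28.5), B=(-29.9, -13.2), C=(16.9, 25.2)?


Area = |x_A(y_B-y_C) + x_B(y_C-y_A) + x_C(y_A-y_B)|/2
= |(-433.92) + 98.67 + 704.73|/2
= 369.48/2 = 184.74

184.74


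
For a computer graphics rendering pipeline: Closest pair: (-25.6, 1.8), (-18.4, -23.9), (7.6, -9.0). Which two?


d(P0,P1) = 26.6895, d(P0,P2) = 34.9125, d(P1,P2) = 29.9668
Closest: P0 and P1

Closest pair: (-25.6, 1.8) and (-18.4, -23.9), distance = 26.6895


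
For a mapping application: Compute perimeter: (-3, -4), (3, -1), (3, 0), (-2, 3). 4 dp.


Sides: (-3, -4)->(3, -1): sqrt(45) = 6.708204, (3, -1)->(3, 0): sqrt(1) = 1, (3, 0)->(-2, 3): sqrt(34) = 5.830952, (-2, 3)->(-3, -4): sqrt(50) = 7.071068
Sum = 20.610224
Perimeter = 20.6102

20.6102


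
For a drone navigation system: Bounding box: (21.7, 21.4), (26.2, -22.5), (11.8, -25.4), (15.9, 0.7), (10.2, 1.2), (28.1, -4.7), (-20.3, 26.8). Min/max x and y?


x range: [-20.3, 28.1]
y range: [-25.4, 26.8]
Bounding box: (-20.3,-25.4) to (28.1,26.8)

(-20.3,-25.4) to (28.1,26.8)


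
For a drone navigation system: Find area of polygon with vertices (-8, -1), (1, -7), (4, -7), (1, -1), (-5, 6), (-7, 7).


Shoelace sum: ((-8)*(-7) - 1*(-1)) + (1*(-7) - 4*(-7)) + (4*(-1) - 1*(-7)) + (1*6 - (-5)*(-1)) + ((-5)*7 - (-7)*6) + ((-7)*(-1) - (-8)*7)
= 152
Area = |152|/2 = 76

76


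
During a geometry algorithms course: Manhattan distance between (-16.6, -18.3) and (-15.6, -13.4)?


|(-16.6)-(-15.6)| + |(-18.3)-(-13.4)| = 1 + 4.9 = 5.9

5.9


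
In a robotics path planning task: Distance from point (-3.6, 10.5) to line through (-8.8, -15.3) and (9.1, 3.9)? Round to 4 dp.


|cross product| = 361.98
|line direction| = sqrt(689.05) = 26.2498
Distance = 361.98/sqrt(689.05) = 13.7898

13.7898


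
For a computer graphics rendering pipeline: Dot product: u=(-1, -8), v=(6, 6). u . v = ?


u . v = u_x*v_x + u_y*v_y = (-1)*6 + (-8)*6
= (-6) + (-48) = -54

-54


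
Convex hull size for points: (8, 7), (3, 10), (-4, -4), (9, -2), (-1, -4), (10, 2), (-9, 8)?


Convex hull vertices (CCW): (-9, 8), (-4, -4), (-1, -4), (9, -2), (10, 2), (8, 7), (3, 10)
Count = 7

7


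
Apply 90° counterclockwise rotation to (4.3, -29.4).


90° CCW: (x,y) -> (-y, x)
(4.3,-29.4) -> (29.4, 4.3)

(29.4, 4.3)


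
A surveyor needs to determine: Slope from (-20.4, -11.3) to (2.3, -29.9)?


slope = (y2-y1)/(x2-x1) = ((-29.9)-(-11.3))/(2.3-(-20.4)) = (-18.6)/22.7 = -0.8194

-0.8194


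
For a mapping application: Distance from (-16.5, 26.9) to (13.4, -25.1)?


dx=29.9, dy=-52
d^2 = 29.9^2 + (-52)^2 = 3598.01
d = sqrt(3598.01) = 59.9834

59.9834


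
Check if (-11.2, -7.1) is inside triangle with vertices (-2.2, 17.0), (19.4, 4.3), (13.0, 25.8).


Cross products: AB x AP = -634.86, BC x BP = 730.86, CA x CP = 287.12
All same sign? no

No, outside


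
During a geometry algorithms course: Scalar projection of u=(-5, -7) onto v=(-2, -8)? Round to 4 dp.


u.v = 66, |v| = sqrt(68) = 8.2462
Scalar projection = u.v / |v| = 66 / sqrt(68) = 8.0037

8.0037


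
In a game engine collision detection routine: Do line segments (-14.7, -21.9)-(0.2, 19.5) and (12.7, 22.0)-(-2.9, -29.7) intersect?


Cross products: d1=-731.74, d2=-607.25, d3=-480.25, d4=-604.74
d1*d2 < 0 and d3*d4 < 0? no

No, they don't intersect


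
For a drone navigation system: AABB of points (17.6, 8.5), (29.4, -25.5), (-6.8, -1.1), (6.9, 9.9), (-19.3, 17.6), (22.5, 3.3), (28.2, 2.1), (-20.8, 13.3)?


x range: [-20.8, 29.4]
y range: [-25.5, 17.6]
Bounding box: (-20.8,-25.5) to (29.4,17.6)

(-20.8,-25.5) to (29.4,17.6)


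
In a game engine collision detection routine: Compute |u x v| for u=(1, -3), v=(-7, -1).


|u x v| = |1*(-1) - (-3)*(-7)|
= |(-1) - 21| = 22

22


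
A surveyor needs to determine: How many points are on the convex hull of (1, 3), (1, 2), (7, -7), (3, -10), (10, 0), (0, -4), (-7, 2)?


Convex hull vertices (CCW): (-7, 2), (3, -10), (7, -7), (10, 0), (1, 3)
Count = 5

5


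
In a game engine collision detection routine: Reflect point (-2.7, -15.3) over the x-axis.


Reflection over x-axis: (x,y) -> (x,-y)
(-2.7, -15.3) -> (-2.7, 15.3)

(-2.7, 15.3)


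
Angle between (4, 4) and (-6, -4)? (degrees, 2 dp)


u.v = -40, |u| = sqrt(32) = 5.6569, |v| = sqrt(52) = 7.2111
cos(theta) = u.v/(|u||v|) = -40/sqrt(1664) = -0.980581
theta = acos(-0.980581) = 168.69 degrees

168.69 degrees


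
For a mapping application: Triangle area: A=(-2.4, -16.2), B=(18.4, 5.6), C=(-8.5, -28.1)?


Area = |x_A(y_B-y_C) + x_B(y_C-y_A) + x_C(y_A-y_B)|/2
= |(-80.88) + (-218.96) + 185.3|/2
= 114.54/2 = 57.27

57.27


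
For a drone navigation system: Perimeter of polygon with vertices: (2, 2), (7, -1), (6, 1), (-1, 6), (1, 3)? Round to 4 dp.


Sides: (2, 2)->(7, -1): sqrt(34) = 5.830952, (7, -1)->(6, 1): sqrt(5) = 2.236068, (6, 1)->(-1, 6): sqrt(74) = 8.602325, (-1, 6)->(1, 3): sqrt(13) = 3.605551, (1, 3)->(2, 2): sqrt(2) = 1.414214
Sum = 21.68911
Perimeter = 21.6891

21.6891


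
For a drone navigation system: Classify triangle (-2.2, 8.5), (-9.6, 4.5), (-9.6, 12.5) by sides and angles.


Side lengths squared: AB^2=70.76, BC^2=64, CA^2=70.76
Sorted: [64, 70.76, 70.76]
By sides: Isosceles, By angles: Acute

Isosceles, Acute


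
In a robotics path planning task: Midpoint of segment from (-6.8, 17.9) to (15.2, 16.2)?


M = (((-6.8)+15.2)/2, (17.9+16.2)/2)
= (4.2, 17.05)

(4.2, 17.05)


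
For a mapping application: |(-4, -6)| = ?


|u| = sqrt((-4)^2 + (-6)^2) = sqrt(52) = 7.2111

7.2111


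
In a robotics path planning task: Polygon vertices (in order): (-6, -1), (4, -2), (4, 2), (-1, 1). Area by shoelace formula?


Shoelace sum: ((-6)*(-2) - 4*(-1)) + (4*2 - 4*(-2)) + (4*1 - (-1)*2) + ((-1)*(-1) - (-6)*1)
= 45
Area = |45|/2 = 22.5

22.5


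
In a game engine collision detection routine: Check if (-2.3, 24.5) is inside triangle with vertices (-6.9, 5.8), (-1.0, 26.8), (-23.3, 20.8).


Cross products: AB x AP = 13.73, BC x BP = 43.49, CA x CP = 375.68
All same sign? yes

Yes, inside


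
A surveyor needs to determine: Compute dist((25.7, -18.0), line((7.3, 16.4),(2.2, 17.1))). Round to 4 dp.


|cross product| = 162.56
|line direction| = sqrt(26.5) = 5.1478
Distance = 162.56/sqrt(26.5) = 31.5784

31.5784


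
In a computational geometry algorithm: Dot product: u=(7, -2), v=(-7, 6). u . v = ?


u . v = u_x*v_x + u_y*v_y = 7*(-7) + (-2)*6
= (-49) + (-12) = -61

-61


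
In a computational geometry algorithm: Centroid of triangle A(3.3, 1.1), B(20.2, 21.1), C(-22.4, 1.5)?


Centroid = ((x_A+x_B+x_C)/3, (y_A+y_B+y_C)/3)
= ((3.3+20.2+(-22.4))/3, (1.1+21.1+1.5)/3)
= (0.3667, 7.9)

(0.3667, 7.9)


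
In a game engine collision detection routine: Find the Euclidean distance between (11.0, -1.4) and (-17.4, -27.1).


dx=-28.4, dy=-25.7
d^2 = (-28.4)^2 + (-25.7)^2 = 1467.05
d = sqrt(1467.05) = 38.3021

38.3021


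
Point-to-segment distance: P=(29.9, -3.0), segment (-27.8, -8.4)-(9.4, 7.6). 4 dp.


Project P onto AB: t = 1 (clamped to [0,1])
Closest point on segment: (9.4, 7.6)
Distance: 23.0783

23.0783


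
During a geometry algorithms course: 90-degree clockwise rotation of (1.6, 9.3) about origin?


90° CW: (x,y) -> (y, -x)
(1.6,9.3) -> (9.3, -1.6)

(9.3, -1.6)


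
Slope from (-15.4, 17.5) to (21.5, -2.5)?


slope = (y2-y1)/(x2-x1) = ((-2.5)-17.5)/(21.5-(-15.4)) = (-20)/36.9 = -0.542

-0.542


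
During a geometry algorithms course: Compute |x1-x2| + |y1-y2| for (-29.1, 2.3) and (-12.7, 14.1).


|(-29.1)-(-12.7)| + |2.3-14.1| = 16.4 + 11.8 = 28.2

28.2


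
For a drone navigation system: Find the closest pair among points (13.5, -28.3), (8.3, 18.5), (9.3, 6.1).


d(P0,P1) = 47.088, d(P0,P2) = 34.6554, d(P1,P2) = 12.4403
Closest: P1 and P2

Closest pair: (8.3, 18.5) and (9.3, 6.1), distance = 12.4403


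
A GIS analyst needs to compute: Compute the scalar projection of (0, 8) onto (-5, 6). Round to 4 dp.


u.v = 48, |v| = sqrt(61) = 7.8102
Scalar projection = u.v / |v| = 48 / sqrt(61) = 6.1458

6.1458


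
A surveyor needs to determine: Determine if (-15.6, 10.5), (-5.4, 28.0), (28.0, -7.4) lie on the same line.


Cross product: ((-5.4)-(-15.6))*((-7.4)-10.5) - (28-10.5)*(28-(-15.6))
= -945.58

No, not collinear


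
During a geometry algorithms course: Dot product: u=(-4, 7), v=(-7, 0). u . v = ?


u . v = u_x*v_x + u_y*v_y = (-4)*(-7) + 7*0
= 28 + 0 = 28

28


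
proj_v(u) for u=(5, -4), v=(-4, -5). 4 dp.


u.v = 0, |v| = sqrt(41) = 6.4031
Scalar projection = u.v / |v| = 0 / sqrt(41) = 0

0


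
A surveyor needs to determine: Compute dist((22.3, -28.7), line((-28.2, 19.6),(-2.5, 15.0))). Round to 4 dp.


|cross product| = 1009.01
|line direction| = sqrt(681.65) = 26.1084
Distance = 1009.01/sqrt(681.65) = 38.6469

38.6469


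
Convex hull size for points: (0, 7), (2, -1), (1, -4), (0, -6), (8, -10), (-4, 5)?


Convex hull vertices (CCW): (-4, 5), (0, -6), (8, -10), (0, 7)
Count = 4

4


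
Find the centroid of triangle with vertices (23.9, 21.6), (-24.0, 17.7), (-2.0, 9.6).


Centroid = ((x_A+x_B+x_C)/3, (y_A+y_B+y_C)/3)
= ((23.9+(-24)+(-2))/3, (21.6+17.7+9.6)/3)
= (-0.7, 16.3)

(-0.7, 16.3)


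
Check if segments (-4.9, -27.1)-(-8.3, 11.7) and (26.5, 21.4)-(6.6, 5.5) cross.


Cross products: d1=465.89, d2=-360.29, d3=-1383.22, d4=-557.04
d1*d2 < 0 and d3*d4 < 0? no

No, they don't intersect


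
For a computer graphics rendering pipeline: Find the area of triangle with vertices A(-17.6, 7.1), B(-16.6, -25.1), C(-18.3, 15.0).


Area = |x_A(y_B-y_C) + x_B(y_C-y_A) + x_C(y_A-y_B)|/2
= |705.76 + (-131.14) + (-589.26)|/2
= 14.64/2 = 7.32

7.32


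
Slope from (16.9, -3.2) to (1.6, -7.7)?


slope = (y2-y1)/(x2-x1) = ((-7.7)-(-3.2))/(1.6-16.9) = (-4.5)/(-15.3) = 0.2941

0.2941


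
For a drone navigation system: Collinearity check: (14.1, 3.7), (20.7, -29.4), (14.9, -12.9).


Cross product: (20.7-14.1)*((-12.9)-3.7) - ((-29.4)-3.7)*(14.9-14.1)
= -83.08

No, not collinear


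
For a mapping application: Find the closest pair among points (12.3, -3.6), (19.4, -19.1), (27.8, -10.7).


d(P0,P1) = 17.0488, d(P0,P2) = 17.0488, d(P1,P2) = 11.8794
Closest: P1 and P2

Closest pair: (19.4, -19.1) and (27.8, -10.7), distance = 11.8794


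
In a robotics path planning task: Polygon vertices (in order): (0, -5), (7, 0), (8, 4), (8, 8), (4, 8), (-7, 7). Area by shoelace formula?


Shoelace sum: (0*0 - 7*(-5)) + (7*4 - 8*0) + (8*8 - 8*4) + (8*8 - 4*8) + (4*7 - (-7)*8) + ((-7)*(-5) - 0*7)
= 246
Area = |246|/2 = 123

123


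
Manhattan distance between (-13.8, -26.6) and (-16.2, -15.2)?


|(-13.8)-(-16.2)| + |(-26.6)-(-15.2)| = 2.4 + 11.4 = 13.8

13.8


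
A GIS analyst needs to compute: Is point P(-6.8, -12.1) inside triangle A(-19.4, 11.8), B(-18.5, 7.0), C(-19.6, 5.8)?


Cross products: AB x AP = 38.97, BC x BP = 35.05, CA x CP = -80.38
All same sign? no

No, outside


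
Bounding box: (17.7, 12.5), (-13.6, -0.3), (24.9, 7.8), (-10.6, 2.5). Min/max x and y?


x range: [-13.6, 24.9]
y range: [-0.3, 12.5]
Bounding box: (-13.6,-0.3) to (24.9,12.5)

(-13.6,-0.3) to (24.9,12.5)


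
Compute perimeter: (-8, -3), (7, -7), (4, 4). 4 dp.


Sides: (-8, -3)->(7, -7): sqrt(241) = 15.524175, (7, -7)->(4, 4): sqrt(130) = 11.401754, (4, 4)->(-8, -3): sqrt(193) = 13.892444
Sum = 40.818373
Perimeter = 40.8184

40.8184


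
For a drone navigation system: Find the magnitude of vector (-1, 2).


|u| = sqrt((-1)^2 + 2^2) = sqrt(5) = 2.2361

2.2361


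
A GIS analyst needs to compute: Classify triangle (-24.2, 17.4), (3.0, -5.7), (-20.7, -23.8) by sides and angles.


Side lengths squared: AB^2=1273.45, BC^2=889.3, CA^2=1709.69
Sorted: [889.3, 1273.45, 1709.69]
By sides: Scalene, By angles: Acute

Scalene, Acute


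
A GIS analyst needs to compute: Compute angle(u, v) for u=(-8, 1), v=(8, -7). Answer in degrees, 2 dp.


u.v = -71, |u| = sqrt(65) = 8.0623, |v| = sqrt(113) = 10.6301
cos(theta) = u.v/(|u||v|) = -71/sqrt(7345) = -0.828443
theta = acos(-0.828443) = 145.94 degrees

145.94 degrees


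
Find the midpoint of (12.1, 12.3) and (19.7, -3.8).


M = ((12.1+19.7)/2, (12.3+(-3.8))/2)
= (15.9, 4.25)

(15.9, 4.25)


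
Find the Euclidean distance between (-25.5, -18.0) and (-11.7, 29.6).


dx=13.8, dy=47.6
d^2 = 13.8^2 + 47.6^2 = 2456.2
d = sqrt(2456.2) = 49.5601

49.5601


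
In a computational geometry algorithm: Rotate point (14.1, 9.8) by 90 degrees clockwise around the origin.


90° CW: (x,y) -> (y, -x)
(14.1,9.8) -> (9.8, -14.1)

(9.8, -14.1)


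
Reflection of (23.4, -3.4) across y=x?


Reflection over y=x: (x,y) -> (y,x)
(23.4, -3.4) -> (-3.4, 23.4)

(-3.4, 23.4)


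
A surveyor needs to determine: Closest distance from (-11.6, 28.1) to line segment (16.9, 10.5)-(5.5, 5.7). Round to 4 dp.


Project P onto AB: t = 1 (clamped to [0,1])
Closest point on segment: (5.5, 5.7)
Distance: 28.181

28.181


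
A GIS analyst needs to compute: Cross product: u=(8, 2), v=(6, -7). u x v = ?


u x v = u_x*v_y - u_y*v_x = 8*(-7) - 2*6
= (-56) - 12 = -68

-68


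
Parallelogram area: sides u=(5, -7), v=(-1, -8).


|u x v| = |5*(-8) - (-7)*(-1)|
= |(-40) - 7| = 47

47


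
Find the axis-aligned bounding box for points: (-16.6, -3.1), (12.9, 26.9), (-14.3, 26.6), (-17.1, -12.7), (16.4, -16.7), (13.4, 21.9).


x range: [-17.1, 16.4]
y range: [-16.7, 26.9]
Bounding box: (-17.1,-16.7) to (16.4,26.9)

(-17.1,-16.7) to (16.4,26.9)


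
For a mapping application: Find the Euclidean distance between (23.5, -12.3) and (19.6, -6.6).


dx=-3.9, dy=5.7
d^2 = (-3.9)^2 + 5.7^2 = 47.7
d = sqrt(47.7) = 6.9065

6.9065


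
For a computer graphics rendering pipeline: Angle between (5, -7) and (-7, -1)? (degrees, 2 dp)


u.v = -28, |u| = sqrt(74) = 8.6023, |v| = sqrt(50) = 7.0711
cos(theta) = u.v/(|u||v|) = -28/sqrt(3700) = -0.460317
theta = acos(-0.460317) = 117.41 degrees

117.41 degrees


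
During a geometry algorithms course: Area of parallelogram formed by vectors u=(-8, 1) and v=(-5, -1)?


|u x v| = |(-8)*(-1) - 1*(-5)|
= |8 - (-5)| = 13

13


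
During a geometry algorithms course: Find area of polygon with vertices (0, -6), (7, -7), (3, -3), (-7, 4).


Shoelace sum: (0*(-7) - 7*(-6)) + (7*(-3) - 3*(-7)) + (3*4 - (-7)*(-3)) + ((-7)*(-6) - 0*4)
= 75
Area = |75|/2 = 37.5

37.5


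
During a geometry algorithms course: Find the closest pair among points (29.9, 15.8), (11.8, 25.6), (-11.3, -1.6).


d(P0,P1) = 20.5828, d(P0,P2) = 44.7236, d(P1,P2) = 35.6854
Closest: P0 and P1

Closest pair: (29.9, 15.8) and (11.8, 25.6), distance = 20.5828


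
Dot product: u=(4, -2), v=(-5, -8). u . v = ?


u . v = u_x*v_x + u_y*v_y = 4*(-5) + (-2)*(-8)
= (-20) + 16 = -4

-4


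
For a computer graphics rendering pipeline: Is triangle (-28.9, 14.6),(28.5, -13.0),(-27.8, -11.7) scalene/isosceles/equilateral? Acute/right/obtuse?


Side lengths squared: AB^2=4056.52, BC^2=3171.38, CA^2=692.9
Sorted: [692.9, 3171.38, 4056.52]
By sides: Scalene, By angles: Obtuse

Scalene, Obtuse


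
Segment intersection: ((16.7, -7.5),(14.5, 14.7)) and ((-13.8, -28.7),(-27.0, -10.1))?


Cross products: d1=-847.14, d2=-1099.26, d3=723.74, d4=975.86
d1*d2 < 0 and d3*d4 < 0? no

No, they don't intersect


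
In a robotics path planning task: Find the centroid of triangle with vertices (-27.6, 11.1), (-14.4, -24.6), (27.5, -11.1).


Centroid = ((x_A+x_B+x_C)/3, (y_A+y_B+y_C)/3)
= (((-27.6)+(-14.4)+27.5)/3, (11.1+(-24.6)+(-11.1))/3)
= (-4.8333, -8.2)

(-4.8333, -8.2)


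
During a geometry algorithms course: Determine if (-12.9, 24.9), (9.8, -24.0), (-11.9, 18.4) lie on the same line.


Cross product: (9.8-(-12.9))*(18.4-24.9) - ((-24)-24.9)*((-11.9)-(-12.9))
= -98.65

No, not collinear


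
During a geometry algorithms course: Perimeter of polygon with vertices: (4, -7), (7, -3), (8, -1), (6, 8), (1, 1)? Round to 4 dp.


Sides: (4, -7)->(7, -3): sqrt(25) = 5, (7, -3)->(8, -1): sqrt(5) = 2.236068, (8, -1)->(6, 8): sqrt(85) = 9.219544, (6, 8)->(1, 1): sqrt(74) = 8.602325, (1, 1)->(4, -7): sqrt(73) = 8.544004
Sum = 33.601941
Perimeter = 33.6019

33.6019


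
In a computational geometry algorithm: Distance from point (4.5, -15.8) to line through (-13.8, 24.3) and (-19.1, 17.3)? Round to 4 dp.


|cross product| = 340.63
|line direction| = sqrt(77.09) = 8.7801
Distance = 340.63/sqrt(77.09) = 38.7957

38.7957


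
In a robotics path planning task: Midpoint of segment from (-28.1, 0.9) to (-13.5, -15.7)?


M = (((-28.1)+(-13.5))/2, (0.9+(-15.7))/2)
= (-20.8, -7.4)

(-20.8, -7.4)


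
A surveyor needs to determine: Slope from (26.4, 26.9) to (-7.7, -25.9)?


slope = (y2-y1)/(x2-x1) = ((-25.9)-26.9)/((-7.7)-26.4) = (-52.8)/(-34.1) = 1.5484

1.5484


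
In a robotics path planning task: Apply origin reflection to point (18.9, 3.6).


Reflection over origin: (x,y) -> (-x,-y)
(18.9, 3.6) -> (-18.9, -3.6)

(-18.9, -3.6)


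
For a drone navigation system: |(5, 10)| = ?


|u| = sqrt(5^2 + 10^2) = sqrt(125) = 11.1803

11.1803


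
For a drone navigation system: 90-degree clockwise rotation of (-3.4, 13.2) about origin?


90° CW: (x,y) -> (y, -x)
(-3.4,13.2) -> (13.2, 3.4)

(13.2, 3.4)


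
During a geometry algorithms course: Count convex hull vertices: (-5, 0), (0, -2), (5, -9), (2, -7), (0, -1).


Convex hull vertices (CCW): (-5, 0), (2, -7), (5, -9), (0, -1)
Count = 4

4


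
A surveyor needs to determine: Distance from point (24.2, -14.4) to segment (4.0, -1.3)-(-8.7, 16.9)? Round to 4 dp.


Project P onto AB: t = 0 (clamped to [0,1])
Closest point on segment: (4, -1.3)
Distance: 24.0759

24.0759


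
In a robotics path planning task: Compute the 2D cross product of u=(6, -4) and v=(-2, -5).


u x v = u_x*v_y - u_y*v_x = 6*(-5) - (-4)*(-2)
= (-30) - 8 = -38

-38


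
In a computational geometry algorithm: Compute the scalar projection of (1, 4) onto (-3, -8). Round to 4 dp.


u.v = -35, |v| = sqrt(73) = 8.544
Scalar projection = u.v / |v| = -35 / sqrt(73) = -4.0964

-4.0964


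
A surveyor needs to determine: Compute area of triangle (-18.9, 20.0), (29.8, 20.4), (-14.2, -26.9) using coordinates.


Area = |x_A(y_B-y_C) + x_B(y_C-y_A) + x_C(y_A-y_B)|/2
= |(-893.97) + (-1397.62) + 5.68|/2
= 2285.91/2 = 1142.955

1142.955


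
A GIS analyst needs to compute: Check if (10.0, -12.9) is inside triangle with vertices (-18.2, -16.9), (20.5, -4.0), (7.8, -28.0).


Cross products: AB x AP = -208.98, BC x BP = -138.97, CA x CP = -417.02
All same sign? yes

Yes, inside


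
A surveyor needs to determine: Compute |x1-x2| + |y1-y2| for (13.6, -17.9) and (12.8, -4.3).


|13.6-12.8| + |(-17.9)-(-4.3)| = 0.8 + 13.6 = 14.4

14.4


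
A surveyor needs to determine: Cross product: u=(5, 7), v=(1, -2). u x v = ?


u x v = u_x*v_y - u_y*v_x = 5*(-2) - 7*1
= (-10) - 7 = -17

-17


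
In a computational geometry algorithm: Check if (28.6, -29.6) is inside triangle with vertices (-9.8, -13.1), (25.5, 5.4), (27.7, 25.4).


Cross products: AB x AP = -1292.85, BC x BP = -139, CA x CP = 2097.15
All same sign? no

No, outside


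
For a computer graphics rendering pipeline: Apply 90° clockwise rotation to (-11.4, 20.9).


90° CW: (x,y) -> (y, -x)
(-11.4,20.9) -> (20.9, 11.4)

(20.9, 11.4)


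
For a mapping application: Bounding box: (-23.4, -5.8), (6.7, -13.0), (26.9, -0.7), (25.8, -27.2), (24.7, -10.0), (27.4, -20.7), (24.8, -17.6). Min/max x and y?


x range: [-23.4, 27.4]
y range: [-27.2, -0.7]
Bounding box: (-23.4,-27.2) to (27.4,-0.7)

(-23.4,-27.2) to (27.4,-0.7)


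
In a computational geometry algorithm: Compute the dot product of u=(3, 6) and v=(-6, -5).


u . v = u_x*v_x + u_y*v_y = 3*(-6) + 6*(-5)
= (-18) + (-30) = -48

-48


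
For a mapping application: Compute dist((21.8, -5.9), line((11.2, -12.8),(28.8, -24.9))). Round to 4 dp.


|cross product| = 249.7
|line direction| = sqrt(456.17) = 21.3581
Distance = 249.7/sqrt(456.17) = 11.6911

11.6911


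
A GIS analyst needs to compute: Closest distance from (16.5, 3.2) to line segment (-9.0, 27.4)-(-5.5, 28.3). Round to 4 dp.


Project P onto AB: t = 1 (clamped to [0,1])
Closest point on segment: (-5.5, 28.3)
Distance: 33.3768

33.3768


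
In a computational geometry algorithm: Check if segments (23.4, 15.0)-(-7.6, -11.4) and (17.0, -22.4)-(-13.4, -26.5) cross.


Cross products: d1=-1110.72, d2=-435.26, d3=990.44, d4=314.98
d1*d2 < 0 and d3*d4 < 0? no

No, they don't intersect


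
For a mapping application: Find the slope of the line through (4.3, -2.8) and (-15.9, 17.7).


slope = (y2-y1)/(x2-x1) = (17.7-(-2.8))/((-15.9)-4.3) = 20.5/(-20.2) = -1.0149

-1.0149


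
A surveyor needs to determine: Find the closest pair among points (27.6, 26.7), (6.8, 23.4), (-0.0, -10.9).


d(P0,P1) = 21.0602, d(P0,P2) = 46.6425, d(P1,P2) = 34.9676
Closest: P0 and P1

Closest pair: (27.6, 26.7) and (6.8, 23.4), distance = 21.0602


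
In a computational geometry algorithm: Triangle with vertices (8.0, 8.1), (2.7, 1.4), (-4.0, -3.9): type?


Side lengths squared: AB^2=72.98, BC^2=72.98, CA^2=288
Sorted: [72.98, 72.98, 288]
By sides: Isosceles, By angles: Obtuse

Isosceles, Obtuse


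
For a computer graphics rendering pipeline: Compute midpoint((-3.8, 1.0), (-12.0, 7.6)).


M = (((-3.8)+(-12))/2, (1+7.6)/2)
= (-7.9, 4.3)

(-7.9, 4.3)


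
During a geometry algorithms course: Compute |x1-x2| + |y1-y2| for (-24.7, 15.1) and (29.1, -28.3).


|(-24.7)-29.1| + |15.1-(-28.3)| = 53.8 + 43.4 = 97.2

97.2


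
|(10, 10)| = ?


|u| = sqrt(10^2 + 10^2) = sqrt(200) = 14.1421

14.1421


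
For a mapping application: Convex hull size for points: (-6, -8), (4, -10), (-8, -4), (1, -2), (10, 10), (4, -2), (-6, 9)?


Convex hull vertices (CCW): (-8, -4), (-6, -8), (4, -10), (10, 10), (-6, 9)
Count = 5

5


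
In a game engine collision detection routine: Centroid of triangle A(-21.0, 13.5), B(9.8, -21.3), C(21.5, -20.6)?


Centroid = ((x_A+x_B+x_C)/3, (y_A+y_B+y_C)/3)
= (((-21)+9.8+21.5)/3, (13.5+(-21.3)+(-20.6))/3)
= (3.4333, -9.4667)

(3.4333, -9.4667)


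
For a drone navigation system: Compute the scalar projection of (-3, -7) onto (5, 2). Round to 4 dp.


u.v = -29, |v| = sqrt(29) = 5.3852
Scalar projection = u.v / |v| = -29 / sqrt(29) = -5.3852

-5.3852


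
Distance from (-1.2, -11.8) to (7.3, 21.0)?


dx=8.5, dy=32.8
d^2 = 8.5^2 + 32.8^2 = 1148.09
d = sqrt(1148.09) = 33.8835

33.8835


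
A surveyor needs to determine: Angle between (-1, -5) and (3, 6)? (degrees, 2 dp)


u.v = -33, |u| = sqrt(26) = 5.099, |v| = sqrt(45) = 6.7082
cos(theta) = u.v/(|u||v|) = -33/sqrt(1170) = -0.964764
theta = acos(-0.964764) = 164.74 degrees

164.74 degrees


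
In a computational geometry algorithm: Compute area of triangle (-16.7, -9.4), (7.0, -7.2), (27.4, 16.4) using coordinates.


Area = |x_A(y_B-y_C) + x_B(y_C-y_A) + x_C(y_A-y_B)|/2
= |394.12 + 180.6 + (-60.28)|/2
= 514.44/2 = 257.22

257.22


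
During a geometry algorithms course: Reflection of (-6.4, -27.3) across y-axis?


Reflection over y-axis: (x,y) -> (-x,y)
(-6.4, -27.3) -> (6.4, -27.3)

(6.4, -27.3)


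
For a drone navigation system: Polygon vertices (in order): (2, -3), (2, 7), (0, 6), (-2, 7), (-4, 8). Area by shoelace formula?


Shoelace sum: (2*7 - 2*(-3)) + (2*6 - 0*7) + (0*7 - (-2)*6) + ((-2)*8 - (-4)*7) + ((-4)*(-3) - 2*8)
= 52
Area = |52|/2 = 26

26


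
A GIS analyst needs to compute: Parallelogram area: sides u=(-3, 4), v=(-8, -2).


|u x v| = |(-3)*(-2) - 4*(-8)|
= |6 - (-32)| = 38

38


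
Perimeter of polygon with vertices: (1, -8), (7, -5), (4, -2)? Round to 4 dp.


Sides: (1, -8)->(7, -5): sqrt(45) = 6.708204, (7, -5)->(4, -2): sqrt(18) = 4.242641, (4, -2)->(1, -8): sqrt(45) = 6.708204
Sum = 17.659049
Perimeter = 17.659

17.659
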